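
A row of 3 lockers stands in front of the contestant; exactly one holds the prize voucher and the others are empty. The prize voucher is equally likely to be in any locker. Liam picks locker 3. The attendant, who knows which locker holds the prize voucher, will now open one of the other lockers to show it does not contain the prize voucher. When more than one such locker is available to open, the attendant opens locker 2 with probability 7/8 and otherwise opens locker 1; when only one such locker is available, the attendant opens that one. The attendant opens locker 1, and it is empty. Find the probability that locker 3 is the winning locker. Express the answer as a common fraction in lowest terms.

1/9

Consider each possible location of the prize voucher in turn.
If it is in locker 1 (prior 1/3): the attendant opened locker 1, so this case is ruled out; weight (1/3)·0 = 0.
If it is in locker 2 (prior 1/3): only locker 1 is available, probability 1; weight (1/3)·1 = 1/3.
If it is in locker 3 (prior 1/3): locker 2 is available but not opened, probability 1/8; weight (1/3)·(1/8) = 1/24.
The weights sum to 3/8.
So P(the prize voucher in locker 3 | the attendant opened locker 1) = (1/24) / (3/8) = 1/9.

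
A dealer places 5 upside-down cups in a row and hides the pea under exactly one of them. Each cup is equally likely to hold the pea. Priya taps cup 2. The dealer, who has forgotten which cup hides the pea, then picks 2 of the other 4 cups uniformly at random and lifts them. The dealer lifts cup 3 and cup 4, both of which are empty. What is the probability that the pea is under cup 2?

1/3

Apply Bayes' rule, conditioning on where the pea actually is.
If it is under any of cups 1, 2, and 5 (prior 1/5 each): the dealer picks exactly this set with probability 1/6 regardless, and none is the prize; weight (1/5)·(1/6) = 1/30 each.
If it is under either of cups 3 and 4 (prior 1/5 each): that cup was opened and seen not to hold the prize — ruled out; weight (1/5)·0 = 0 each.
The weights sum to 1/10.
So P(the pea under cup 2 | the dealer opened cup 3 and cup 4) = (1/30) / (1/10) = 1/3.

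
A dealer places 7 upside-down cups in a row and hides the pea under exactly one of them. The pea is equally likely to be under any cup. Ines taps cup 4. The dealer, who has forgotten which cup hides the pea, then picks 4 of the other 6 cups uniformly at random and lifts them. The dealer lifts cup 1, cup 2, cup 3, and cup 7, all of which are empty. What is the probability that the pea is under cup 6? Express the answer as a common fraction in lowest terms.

Because the dealer chose which cups to lift without knowing where the pea is, the choice is independent of the prize location. Learning that none of the 4 opened cups holds the pea simply rules out those 4 locations and leaves the remaining 3 cups still equally likely by symmetry.
So P(the pea under cup 6) = 1/3.

1/3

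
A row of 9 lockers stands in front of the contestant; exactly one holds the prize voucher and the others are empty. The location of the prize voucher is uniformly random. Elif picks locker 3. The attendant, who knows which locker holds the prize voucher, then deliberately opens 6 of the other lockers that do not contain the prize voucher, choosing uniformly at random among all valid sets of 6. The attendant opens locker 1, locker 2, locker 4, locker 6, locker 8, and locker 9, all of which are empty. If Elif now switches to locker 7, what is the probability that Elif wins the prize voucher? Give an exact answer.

4/9

Apply Bayes' rule, conditioning on where the prize voucher actually is.
If it is in any of lockers 1, 2, 4, 6, 8, and 9 (prior 1/9 each): that locker was opened and seen not to hold the prize — ruled out; weight (1/9)·0 = 0 each.
If it is in locker 3 (prior 1/9): the attendant has 28 equally likely choices, so probability 1/28; weight (1/9)·(1/28) = 1/252.
If it is in either of lockers 5 and 7 (prior 1/9 each): the attendant has 7 equally likely choices, so probability 1/7; weight (1/9)·(1/7) = 1/63 each.
The weights sum to 1/28.
So P(the prize voucher in locker 7 | the attendant opened locker 1, locker 2, locker 4, locker 6, locker 8, and locker 9) = (1/63) / (1/28) = 4/9.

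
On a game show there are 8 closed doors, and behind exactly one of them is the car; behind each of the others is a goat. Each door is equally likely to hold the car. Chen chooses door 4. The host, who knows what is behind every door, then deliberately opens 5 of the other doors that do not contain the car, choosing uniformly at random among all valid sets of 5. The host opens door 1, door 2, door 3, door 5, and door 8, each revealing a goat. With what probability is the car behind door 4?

1/8

Consider each possible location of the car in turn.
If it is behind any of doors 1, 2, 3, 5, and 8 (prior 1/8 each): that door was opened and seen not to hold the prize — ruled out; weight (1/8)·0 = 0 each.
If it is behind door 4 (prior 1/8): the host has 21 equally likely choices, so probability 1/21; weight (1/8)·(1/21) = 1/168.
If it is behind either of doors 6 and 7 (prior 1/8 each): the host has 6 equally likely choices, so probability 1/6; weight (1/8)·(1/6) = 1/48 each.
The weights sum to 1/21.
So P(the car behind door 4 | the host opened door 1, door 2, door 3, door 5, and door 8) = (1/168) / (1/21) = 1/8.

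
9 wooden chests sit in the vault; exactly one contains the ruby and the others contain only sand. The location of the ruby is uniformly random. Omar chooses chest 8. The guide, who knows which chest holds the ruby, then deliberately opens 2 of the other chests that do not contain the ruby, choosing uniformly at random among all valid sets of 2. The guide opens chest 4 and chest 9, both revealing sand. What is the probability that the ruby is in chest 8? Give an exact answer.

1/9

Consider each possible location of the ruby in turn.
If it is in any of chests 1, 2, 3, 5, 6, and 7 (prior 1/9 each): the guide has 21 equally likely choices, so probability 1/21; weight (1/9)·(1/21) = 1/189 each.
If it is in either of chests 4 and 9 (prior 1/9 each): that chest was opened and seen not to hold the prize — ruled out; weight (1/9)·0 = 0 each.
If it is in chest 8 (prior 1/9): the guide has 28 equally likely choices, so probability 1/28; weight (1/9)·(1/28) = 1/252.
The weights sum to 1/28.
So P(the ruby in chest 8 | the guide opened chest 4 and chest 9) = (1/252) / (1/28) = 1/9.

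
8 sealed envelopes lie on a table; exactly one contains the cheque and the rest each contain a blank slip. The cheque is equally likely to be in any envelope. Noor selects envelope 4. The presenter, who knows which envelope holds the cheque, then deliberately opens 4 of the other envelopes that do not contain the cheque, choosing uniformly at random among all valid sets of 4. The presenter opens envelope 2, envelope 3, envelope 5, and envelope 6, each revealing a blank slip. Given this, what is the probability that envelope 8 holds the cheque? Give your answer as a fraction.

7/24

Apply Bayes' rule, conditioning on where the cheque actually is.
If it is in any of envelopes 1, 7, and 8 (prior 1/8 each): the presenter has 15 equally likely choices, so probability 1/15; weight (1/8)·(1/15) = 1/120 each.
If it is in any of envelopes 2, 3, 5, and 6 (prior 1/8 each): that envelope was opened and seen not to hold the prize — ruled out; weight (1/8)·0 = 0 each.
If it is in envelope 4 (prior 1/8): the presenter has 35 equally likely choices, so probability 1/35; weight (1/8)·(1/35) = 1/280.
The weights sum to 1/35.
So P(the cheque in envelope 8 | the presenter opened envelope 2, envelope 3, envelope 5, and envelope 6) = (1/120) / (1/35) = 7/24.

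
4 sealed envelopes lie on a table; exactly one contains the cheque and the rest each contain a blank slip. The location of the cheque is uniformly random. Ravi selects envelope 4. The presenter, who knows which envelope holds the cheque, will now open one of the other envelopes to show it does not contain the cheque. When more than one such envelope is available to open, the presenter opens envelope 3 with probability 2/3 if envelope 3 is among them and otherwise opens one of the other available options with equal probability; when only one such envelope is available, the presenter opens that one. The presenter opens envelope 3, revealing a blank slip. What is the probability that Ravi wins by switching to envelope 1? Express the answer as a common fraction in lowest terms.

1/3

Consider each possible location of the cheque in turn.
If it is in any of envelopes 1, 2, and 4 (prior 1/4 each): envelope 3 is available, opened with probability 2/3; weight (1/4)·(2/3) = 1/6 each.
If it is in envelope 3 (prior 1/4): the presenter opened envelope 3, so this case is ruled out; weight (1/4)·0 = 0.
The weights sum to 1/2.
So P(the cheque in envelope 1 | the presenter opened envelope 3) = (1/6) / (1/2) = 1/3.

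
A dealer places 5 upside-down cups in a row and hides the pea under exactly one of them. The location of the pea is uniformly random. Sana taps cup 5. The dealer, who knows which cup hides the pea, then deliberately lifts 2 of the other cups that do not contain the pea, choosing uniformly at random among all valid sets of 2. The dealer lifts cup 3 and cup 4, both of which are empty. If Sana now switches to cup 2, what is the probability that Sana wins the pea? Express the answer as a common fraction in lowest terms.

Condition on the true location of the pea.
If it is under either of cups 1 and 2 (prior 1/5 each): the dealer has 3 equally likely choices, so probability 1/3; weight (1/5)·(1/3) = 1/15 each.
If it is under either of cups 3 and 4 (prior 1/5 each): that cup was opened and seen not to hold the prize — ruled out; weight (1/5)·0 = 0 each.
If it is under cup 5 (prior 1/5): the dealer has 6 equally likely choices, so probability 1/6; weight (1/5)·(1/6) = 1/30.
The weights sum to 1/6.
So P(the pea under cup 2 | the dealer opened cup 3 and cup 4) = (1/15) / (1/6) = 2/5.

2/5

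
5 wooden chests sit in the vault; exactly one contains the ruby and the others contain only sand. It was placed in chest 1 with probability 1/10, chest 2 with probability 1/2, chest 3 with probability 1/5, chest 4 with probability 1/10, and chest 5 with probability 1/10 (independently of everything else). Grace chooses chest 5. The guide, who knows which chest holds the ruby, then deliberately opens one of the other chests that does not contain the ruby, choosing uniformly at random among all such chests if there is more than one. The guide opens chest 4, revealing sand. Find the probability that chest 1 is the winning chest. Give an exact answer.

4/35

Consider each possible location of the ruby in turn.
If it is in chest 1 (prior 1/10): the guide has 3 equally likely choices, so probability 1/3; weight (1/10)·(1/3) = 1/30.
If it is in chest 2 (prior 1/2): the guide has 3 equally likely choices, so probability 1/3; weight (1/2)·(1/3) = 1/6.
If it is in chest 3 (prior 1/5): the guide has 3 equally likely choices, so probability 1/3; weight (1/5)·(1/3) = 1/15.
If it is in chest 4 (prior 1/10): the guide opened chest 4, so this case is ruled out; weight (1/10)·0 = 0.
If it is in chest 5 (prior 1/10): the guide has 4 equally likely choices, so probability 1/4; weight (1/10)·(1/4) = 1/40.
The weights sum to 7/24.
So P(the ruby in chest 1 | the guide opened chest 4) = (1/30) / (7/24) = 4/35.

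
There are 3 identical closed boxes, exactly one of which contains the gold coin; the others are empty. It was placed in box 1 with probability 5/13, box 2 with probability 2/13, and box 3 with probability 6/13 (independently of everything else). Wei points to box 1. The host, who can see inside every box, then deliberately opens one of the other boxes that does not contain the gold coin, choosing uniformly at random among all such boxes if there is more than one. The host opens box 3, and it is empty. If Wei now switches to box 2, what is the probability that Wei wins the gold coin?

Apply Bayes' rule, conditioning on where the gold coin actually is.
If it is in box 1 (prior 5/13): the host has 2 equally likely choices, so probability 1/2; weight (5/13)·(1/2) = 5/26.
If it is in box 2 (prior 2/13): the host has no choice, probability 1; weight (2/13)·1 = 2/13.
If it is in box 3 (prior 6/13): the host opened box 3, so this case is ruled out; weight (6/13)·0 = 0.
The weights sum to 9/26.
So P(the gold coin in box 2 | the host opened box 3) = (2/13) / (9/26) = 4/9.

4/9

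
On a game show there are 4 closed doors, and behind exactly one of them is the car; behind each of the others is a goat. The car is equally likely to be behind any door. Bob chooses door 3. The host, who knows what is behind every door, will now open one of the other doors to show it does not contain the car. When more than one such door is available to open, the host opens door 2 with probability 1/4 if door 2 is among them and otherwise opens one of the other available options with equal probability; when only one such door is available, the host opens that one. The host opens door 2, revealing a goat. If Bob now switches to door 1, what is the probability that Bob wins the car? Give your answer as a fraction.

1/3

Consider each possible location of the car in turn.
If it is behind any of doors 1, 3, and 4 (prior 1/4 each): door 2 is available, opened with probability 1/4; weight (1/4)·(1/4) = 1/16 each.
If it is behind door 2 (prior 1/4): the host opened door 2, so this case is ruled out; weight (1/4)·0 = 0.
The weights sum to 3/16.
So P(the car behind door 1 | the host opened door 2) = (1/16) / (3/16) = 1/3.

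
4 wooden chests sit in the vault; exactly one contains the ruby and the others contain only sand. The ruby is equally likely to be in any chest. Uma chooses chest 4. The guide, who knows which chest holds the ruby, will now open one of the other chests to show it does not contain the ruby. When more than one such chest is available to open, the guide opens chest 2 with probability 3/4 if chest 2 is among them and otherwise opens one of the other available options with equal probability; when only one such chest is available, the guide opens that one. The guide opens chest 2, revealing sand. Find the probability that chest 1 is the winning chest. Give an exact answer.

1/3

Condition on the true location of the ruby.
If it is in any of chests 1, 3, and 4 (prior 1/4 each): chest 2 is available, opened with probability 3/4; weight (1/4)·(3/4) = 3/16 each.
If it is in chest 2 (prior 1/4): the guide opened chest 2, so this case is ruled out; weight (1/4)·0 = 0.
The weights sum to 9/16.
So P(the ruby in chest 1 | the guide opened chest 2) = (3/16) / (9/16) = 1/3.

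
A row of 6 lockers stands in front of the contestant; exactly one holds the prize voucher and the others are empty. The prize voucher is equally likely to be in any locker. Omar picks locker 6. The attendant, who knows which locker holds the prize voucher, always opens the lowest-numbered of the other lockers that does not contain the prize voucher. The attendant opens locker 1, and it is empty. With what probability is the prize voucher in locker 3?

Consider each possible location of the prize voucher in turn.
If it is in locker 1 (prior 1/6): the attendant opened locker 1, so this case is ruled out; weight (1/6)·0 = 0.
If it is in any of lockers 2, 3, 4, 5, and 6 (prior 1/6 each): locker 1 is the lowest-numbered option available, probability 1; weight (1/6)·1 = 1/6 each.
The weights sum to 5/6.
So P(the prize voucher in locker 3 | the attendant opened locker 1) = (1/6) / (5/6) = 1/5.

1/5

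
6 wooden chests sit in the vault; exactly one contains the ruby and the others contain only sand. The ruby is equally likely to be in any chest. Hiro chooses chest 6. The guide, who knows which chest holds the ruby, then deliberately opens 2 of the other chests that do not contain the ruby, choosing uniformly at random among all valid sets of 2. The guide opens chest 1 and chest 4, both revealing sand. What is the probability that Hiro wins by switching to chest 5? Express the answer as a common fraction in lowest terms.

5/18

Condition on the true location of the ruby.
If it is in either of chests 1 and 4 (prior 1/6 each): that chest was opened and seen not to hold the prize — ruled out; weight (1/6)·0 = 0 each.
If it is in any of chests 2, 3, and 5 (prior 1/6 each): the guide has 6 equally likely choices, so probability 1/6; weight (1/6)·(1/6) = 1/36 each.
If it is in chest 6 (prior 1/6): the guide has 10 equally likely choices, so probability 1/10; weight (1/6)·(1/10) = 1/60.
The weights sum to 1/10.
So P(the ruby in chest 5 | the guide opened chest 1 and chest 4) = (1/36) / (1/10) = 5/18.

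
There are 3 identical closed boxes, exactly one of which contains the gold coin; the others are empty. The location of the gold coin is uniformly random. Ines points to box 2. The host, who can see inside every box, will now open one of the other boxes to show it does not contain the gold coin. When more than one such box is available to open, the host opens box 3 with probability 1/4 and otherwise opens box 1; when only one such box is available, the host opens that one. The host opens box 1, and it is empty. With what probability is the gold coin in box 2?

Apply Bayes' rule, conditioning on where the gold coin actually is.
If it is in box 1 (prior 1/3): the host opened box 1, so this case is ruled out; weight (1/3)·0 = 0.
If it is in box 2 (prior 1/3): box 3 is available but not opened, probability 3/4; weight (1/3)·(3/4) = 1/4.
If it is in box 3 (prior 1/3): only box 1 is available, probability 1; weight (1/3)·1 = 1/3.
The weights sum to 7/12.
So P(the gold coin in box 2 | the host opened box 1) = (1/4) / (7/12) = 3/7.

3/7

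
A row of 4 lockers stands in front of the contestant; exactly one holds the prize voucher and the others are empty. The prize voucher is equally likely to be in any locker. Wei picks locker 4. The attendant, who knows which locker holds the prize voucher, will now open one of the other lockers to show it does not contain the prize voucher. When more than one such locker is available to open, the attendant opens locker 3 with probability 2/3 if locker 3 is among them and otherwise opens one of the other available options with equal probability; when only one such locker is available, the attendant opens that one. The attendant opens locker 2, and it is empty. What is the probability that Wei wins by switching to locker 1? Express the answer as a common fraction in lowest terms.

1/3

Apply Bayes' rule, conditioning on where the prize voucher actually is.
If it is in locker 1 (prior 1/4): locker 3 is available but not opened, probability 1/3; weight (1/4)·(1/3) = 1/12.
If it is in locker 2 (prior 1/4): the attendant opened locker 2, so this case is ruled out; weight (1/4)·0 = 0.
If it is in locker 3 (prior 1/4): locker 3 holds the prize so is unavailable; the attendant chooses uniformly among the 2 others, probability 1/2; weight (1/4)·(1/2) = 1/8.
If it is in locker 4 (prior 1/4): locker 3 is available but not opened; locker 2 gets probability (1 − 2/3)/2 = 1/6; weight (1/4)·(1/6) = 1/24.
The weights sum to 1/4.
So P(the prize voucher in locker 1 | the attendant opened locker 2) = (1/12) / (1/4) = 1/3.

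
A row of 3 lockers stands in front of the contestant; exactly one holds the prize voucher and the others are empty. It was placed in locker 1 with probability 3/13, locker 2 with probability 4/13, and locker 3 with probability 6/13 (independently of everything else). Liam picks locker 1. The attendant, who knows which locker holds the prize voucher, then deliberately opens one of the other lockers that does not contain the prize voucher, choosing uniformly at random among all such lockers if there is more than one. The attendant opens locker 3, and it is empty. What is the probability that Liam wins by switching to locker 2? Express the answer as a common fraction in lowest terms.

8/11

Apply Bayes' rule, conditioning on where the prize voucher actually is.
If it is in locker 1 (prior 3/13): the attendant has 2 equally likely choices, so probability 1/2; weight (3/13)·(1/2) = 3/26.
If it is in locker 2 (prior 4/13): the attendant has no choice, probability 1; weight (4/13)·1 = 4/13.
If it is in locker 3 (prior 6/13): the attendant opened locker 3, so this case is ruled out; weight (6/13)·0 = 0.
The weights sum to 11/26.
So P(the prize voucher in locker 2 | the attendant opened locker 3) = (4/13) / (11/26) = 8/11.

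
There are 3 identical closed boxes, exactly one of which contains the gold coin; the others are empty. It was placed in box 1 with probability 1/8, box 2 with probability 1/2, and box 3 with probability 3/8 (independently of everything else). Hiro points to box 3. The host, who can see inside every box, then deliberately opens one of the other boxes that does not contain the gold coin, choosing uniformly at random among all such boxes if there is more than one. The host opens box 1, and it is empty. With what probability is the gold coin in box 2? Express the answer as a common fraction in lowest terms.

Consider each possible location of the gold coin in turn.
If it is in box 1 (prior 1/8): the host opened box 1, so this case is ruled out; weight (1/8)·0 = 0.
If it is in box 2 (prior 1/2): the host has no choice, probability 1; weight (1/2)·1 = 1/2.
If it is in box 3 (prior 3/8): the host has 2 equally likely choices, so probability 1/2; weight (3/8)·(1/2) = 3/16.
The weights sum to 11/16.
So P(the gold coin in box 2 | the host opened box 1) = (1/2) / (11/16) = 8/11.

8/11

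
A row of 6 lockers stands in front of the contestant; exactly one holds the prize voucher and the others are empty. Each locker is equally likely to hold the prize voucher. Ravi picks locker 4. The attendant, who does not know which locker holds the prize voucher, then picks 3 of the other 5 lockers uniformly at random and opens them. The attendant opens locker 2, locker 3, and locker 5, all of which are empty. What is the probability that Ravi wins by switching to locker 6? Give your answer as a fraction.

Condition on the true location of the prize voucher.
If it is in any of lockers 1, 4, and 6 (prior 1/6 each): the attendant picks exactly this set with probability 1/10 regardless, and none is the prize; weight (1/6)·(1/10) = 1/60 each.
If it is in any of lockers 2, 3, and 5 (prior 1/6 each): that locker was opened and seen not to hold the prize — ruled out; weight (1/6)·0 = 0 each.
The weights sum to 1/20.
So P(the prize voucher in locker 6 | the attendant opened locker 2, locker 3, and locker 5) = (1/60) / (1/20) = 1/3.

1/3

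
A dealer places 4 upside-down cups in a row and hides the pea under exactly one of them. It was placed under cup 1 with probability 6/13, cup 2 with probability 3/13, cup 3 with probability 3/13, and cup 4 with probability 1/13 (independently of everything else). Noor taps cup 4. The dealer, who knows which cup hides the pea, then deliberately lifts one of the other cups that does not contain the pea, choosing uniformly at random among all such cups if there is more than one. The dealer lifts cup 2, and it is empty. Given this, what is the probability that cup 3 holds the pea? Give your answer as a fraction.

9/29

Apply Bayes' rule, conditioning on where the pea actually is.
If it is under cup 1 (prior 6/13): the dealer has 2 equally likely choices, so probability 1/2; weight (6/13)·(1/2) = 3/13.
If it is under cup 2 (prior 3/13): the dealer opened cup 2, so this case is ruled out; weight (3/13)·0 = 0.
If it is under cup 3 (prior 3/13): the dealer has 2 equally likely choices, so probability 1/2; weight (3/13)·(1/2) = 3/26.
If it is under cup 4 (prior 1/13): the dealer has 3 equally likely choices, so probability 1/3; weight (1/13)·(1/3) = 1/39.
The weights sum to 29/78.
So P(the pea under cup 3 | the dealer opened cup 2) = (3/26) / (29/78) = 9/29.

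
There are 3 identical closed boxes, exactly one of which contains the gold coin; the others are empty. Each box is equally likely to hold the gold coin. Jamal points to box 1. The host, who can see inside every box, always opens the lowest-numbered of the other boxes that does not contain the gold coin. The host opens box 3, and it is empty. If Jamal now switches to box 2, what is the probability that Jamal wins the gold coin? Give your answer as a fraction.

1

Consider each possible location of the gold coin in turn.
If it is in box 1 (prior 1/3): the host would have opened box 2 instead, probability 0; weight (1/3)·0 = 0.
If it is in box 2 (prior 1/3): box 3 is the lowest-numbered option available, probability 1; weight (1/3)·1 = 1/3.
If it is in box 3 (prior 1/3): the host opened box 3, so this case is ruled out; weight (1/3)·0 = 0.
The weights sum to 1/3.
So P(the gold coin in box 2 | the host opened box 3) = (1/3) / (1/3) = 1.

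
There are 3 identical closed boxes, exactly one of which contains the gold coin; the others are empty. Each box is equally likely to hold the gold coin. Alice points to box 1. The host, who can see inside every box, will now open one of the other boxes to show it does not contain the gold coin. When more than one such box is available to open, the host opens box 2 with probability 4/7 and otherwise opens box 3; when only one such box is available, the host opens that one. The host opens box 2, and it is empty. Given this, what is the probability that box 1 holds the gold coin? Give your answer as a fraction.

Consider each possible location of the gold coin in turn.
If it is in box 1 (prior 1/3): box 2 is available, opened with probability 4/7; weight (1/3)·(4/7) = 4/21.
If it is in box 2 (prior 1/3): the host opened box 2, so this case is ruled out; weight (1/3)·0 = 0.
If it is in box 3 (prior 1/3): only box 2 is available, probability 1; weight (1/3)·1 = 1/3.
The weights sum to 11/21.
So P(the gold coin in box 1 | the host opened box 2) = (4/21) / (11/21) = 4/11.

4/11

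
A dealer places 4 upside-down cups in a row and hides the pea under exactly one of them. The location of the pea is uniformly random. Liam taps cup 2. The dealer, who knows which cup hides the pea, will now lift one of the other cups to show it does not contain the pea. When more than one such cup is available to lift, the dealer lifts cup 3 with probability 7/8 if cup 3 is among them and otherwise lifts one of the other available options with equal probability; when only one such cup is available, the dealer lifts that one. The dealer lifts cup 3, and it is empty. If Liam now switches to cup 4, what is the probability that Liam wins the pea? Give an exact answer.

Consider each possible location of the pea in turn.
If it is under any of cups 1, 2, and 4 (prior 1/4 each): cup 3 is available, opened with probability 7/8; weight (1/4)·(7/8) = 7/32 each.
If it is under cup 3 (prior 1/4): the dealer opened cup 3, so this case is ruled out; weight (1/4)·0 = 0.
The weights sum to 21/32.
So P(the pea under cup 4 | the dealer opened cup 3) = (7/32) / (21/32) = 1/3.

1/3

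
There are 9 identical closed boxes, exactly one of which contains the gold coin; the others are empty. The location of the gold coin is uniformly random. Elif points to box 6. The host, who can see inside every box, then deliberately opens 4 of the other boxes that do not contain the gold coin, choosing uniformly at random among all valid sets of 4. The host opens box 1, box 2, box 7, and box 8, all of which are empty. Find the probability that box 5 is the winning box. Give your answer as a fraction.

Condition on the true location of the gold coin.
If it is in any of boxes 1, 2, 7, and 8 (prior 1/9 each): that box was opened and seen not to hold the prize — ruled out; weight (1/9)·0 = 0 each.
If it is in any of boxes 3, 4, 5, and 9 (prior 1/9 each): the host has 35 equally likely choices, so probability 1/35; weight (1/9)·(1/35) = 1/315 each.
If it is in box 6 (prior 1/9): the host has 70 equally likely choices, so probability 1/70; weight (1/9)·(1/70) = 1/630.
The weights sum to 1/70.
So P(the gold coin in box 5 | the host opened box 1, box 2, box 7, and box 8) = (1/315) / (1/70) = 2/9.

2/9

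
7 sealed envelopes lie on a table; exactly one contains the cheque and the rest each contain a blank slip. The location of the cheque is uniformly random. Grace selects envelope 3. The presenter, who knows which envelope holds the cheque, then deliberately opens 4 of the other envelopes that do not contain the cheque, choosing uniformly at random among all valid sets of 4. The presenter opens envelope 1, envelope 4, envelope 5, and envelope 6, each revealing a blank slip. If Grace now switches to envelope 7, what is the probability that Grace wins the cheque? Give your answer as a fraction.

3/7

Condition on the true location of the cheque.
If it is in any of envelopes 1, 4, 5, and 6 (prior 1/7 each): that envelope was opened and seen not to hold the prize — ruled out; weight (1/7)·0 = 0 each.
If it is in either of envelopes 2 and 7 (prior 1/7 each): the presenter has 5 equally likely choices, so probability 1/5; weight (1/7)·(1/5) = 1/35 each.
If it is in envelope 3 (prior 1/7): the presenter has 15 equally likely choices, so probability 1/15; weight (1/7)·(1/15) = 1/105.
The weights sum to 1/15.
So P(the cheque in envelope 7 | the presenter opened envelope 1, envelope 4, envelope 5, and envelope 6) = (1/35) / (1/15) = 3/7.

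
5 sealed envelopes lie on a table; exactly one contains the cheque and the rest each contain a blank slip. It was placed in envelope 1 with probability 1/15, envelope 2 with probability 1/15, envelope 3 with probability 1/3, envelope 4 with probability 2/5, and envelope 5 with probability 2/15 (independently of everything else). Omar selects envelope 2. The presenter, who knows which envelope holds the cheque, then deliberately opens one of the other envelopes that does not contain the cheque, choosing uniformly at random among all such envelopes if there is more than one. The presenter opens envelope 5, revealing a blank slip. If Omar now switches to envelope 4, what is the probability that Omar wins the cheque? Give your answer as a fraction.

Apply Bayes' rule, conditioning on where the cheque actually is.
If it is in envelope 1 (prior 1/15): the presenter has 3 equally likely choices, so probability 1/3; weight (1/15)·(1/3) = 1/45.
If it is in envelope 2 (prior 1/15): the presenter has 4 equally likely choices, so probability 1/4; weight (1/15)·(1/4) = 1/60.
If it is in envelope 3 (prior 1/3): the presenter has 3 equally likely choices, so probability 1/3; weight (1/3)·(1/3) = 1/9.
If it is in envelope 4 (prior 2/5): the presenter has 3 equally likely choices, so probability 1/3; weight (2/5)·(1/3) = 2/15.
If it is in envelope 5 (prior 2/15): the presenter opened envelope 5, so this case is ruled out; weight (2/15)·0 = 0.
The weights sum to 17/60.
So P(the cheque in envelope 4 | the presenter opened envelope 5) = (2/15) / (17/60) = 8/17.

8/17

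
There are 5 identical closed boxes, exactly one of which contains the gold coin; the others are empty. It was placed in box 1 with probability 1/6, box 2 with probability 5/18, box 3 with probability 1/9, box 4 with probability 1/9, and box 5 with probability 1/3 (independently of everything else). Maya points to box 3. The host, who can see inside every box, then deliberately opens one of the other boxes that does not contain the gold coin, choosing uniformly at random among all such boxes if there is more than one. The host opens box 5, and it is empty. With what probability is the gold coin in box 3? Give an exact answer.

Apply Bayes' rule, conditioning on where the gold coin actually is.
If it is in box 1 (prior 1/6): the host has 3 equally likely choices, so probability 1/3; weight (1/6)·(1/3) = 1/18.
If it is in box 2 (prior 5/18): the host has 3 equally likely choices, so probability 1/3; weight (5/18)·(1/3) = 5/54.
If it is in box 3 (prior 1/9): the host has 4 equally likely choices, so probability 1/4; weight (1/9)·(1/4) = 1/36.
If it is in box 4 (prior 1/9): the host has 3 equally likely choices, so probability 1/3; weight (1/9)·(1/3) = 1/27.
If it is in box 5 (prior 1/3): the host opened box 5, so this case is ruled out; weight (1/3)·0 = 0.
The weights sum to 23/108.
So P(the gold coin in box 3 | the host opened box 5) = (1/36) / (23/108) = 3/23.

3/23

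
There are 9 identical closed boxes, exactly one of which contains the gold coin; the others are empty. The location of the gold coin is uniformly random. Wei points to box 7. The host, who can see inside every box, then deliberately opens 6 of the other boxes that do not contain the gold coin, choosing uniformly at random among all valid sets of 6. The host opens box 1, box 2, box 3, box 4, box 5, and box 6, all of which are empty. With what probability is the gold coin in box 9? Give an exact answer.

Apply Bayes' rule, conditioning on where the gold coin actually is.
If it is in any of boxes 1, 2, 3, 4, 5, and 6 (prior 1/9 each): that box was opened and seen not to hold the prize — ruled out; weight (1/9)·0 = 0 each.
If it is in box 7 (prior 1/9): the host has 28 equally likely choices, so probability 1/28; weight (1/9)·(1/28) = 1/252.
If it is in either of boxes 8 and 9 (prior 1/9 each): the host has 7 equally likely choices, so probability 1/7; weight (1/9)·(1/7) = 1/63 each.
The weights sum to 1/28.
So P(the gold coin in box 9 | the host opened box 1, box 2, box 3, box 4, box 5, and box 6) = (1/63) / (1/28) = 4/9.

4/9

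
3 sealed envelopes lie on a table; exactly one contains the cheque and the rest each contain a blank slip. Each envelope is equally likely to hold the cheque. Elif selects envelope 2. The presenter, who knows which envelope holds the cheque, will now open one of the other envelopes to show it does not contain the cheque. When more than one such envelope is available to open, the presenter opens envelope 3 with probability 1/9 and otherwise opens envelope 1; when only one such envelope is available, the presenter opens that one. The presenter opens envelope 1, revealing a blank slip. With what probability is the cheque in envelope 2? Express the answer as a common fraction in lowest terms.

8/17

Condition on the true location of the cheque.
If it is in envelope 1 (prior 1/3): the presenter opened envelope 1, so this case is ruled out; weight (1/3)·0 = 0.
If it is in envelope 2 (prior 1/3): envelope 3 is available but not opened, probability 8/9; weight (1/3)·(8/9) = 8/27.
If it is in envelope 3 (prior 1/3): only envelope 1 is available, probability 1; weight (1/3)·1 = 1/3.
The weights sum to 17/27.
So P(the cheque in envelope 2 | the presenter opened envelope 1) = (8/27) / (17/27) = 8/17.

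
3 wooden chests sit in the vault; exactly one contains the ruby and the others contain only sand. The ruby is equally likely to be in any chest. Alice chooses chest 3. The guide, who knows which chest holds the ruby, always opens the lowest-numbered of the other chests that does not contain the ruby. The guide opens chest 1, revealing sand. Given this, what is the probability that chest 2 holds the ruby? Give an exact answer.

1/2

Condition on the true location of the ruby.
If it is in chest 1 (prior 1/3): the guide opened chest 1, so this case is ruled out; weight (1/3)·0 = 0.
If it is in either of chests 2 and 3 (prior 1/3 each): chest 1 is the lowest-numbered option available, probability 1; weight (1/3)·1 = 1/3 each.
The weights sum to 2/3.
So P(the ruby in chest 2 | the guide opened chest 1) = (1/3) / (2/3) = 1/2.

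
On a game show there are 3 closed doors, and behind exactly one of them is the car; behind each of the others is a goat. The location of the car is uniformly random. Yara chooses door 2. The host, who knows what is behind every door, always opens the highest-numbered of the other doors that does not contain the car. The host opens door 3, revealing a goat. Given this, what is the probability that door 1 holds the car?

1/2

Consider each possible location of the car in turn.
If it is behind either of doors 1 and 2 (prior 1/3 each): door 3 is the highest-numbered option available, probability 1; weight (1/3)·1 = 1/3 each.
If it is behind door 3 (prior 1/3): the host opened door 3, so this case is ruled out; weight (1/3)·0 = 0.
The weights sum to 2/3.
So P(the car behind door 1 | the host opened door 3) = (1/3) / (2/3) = 1/2.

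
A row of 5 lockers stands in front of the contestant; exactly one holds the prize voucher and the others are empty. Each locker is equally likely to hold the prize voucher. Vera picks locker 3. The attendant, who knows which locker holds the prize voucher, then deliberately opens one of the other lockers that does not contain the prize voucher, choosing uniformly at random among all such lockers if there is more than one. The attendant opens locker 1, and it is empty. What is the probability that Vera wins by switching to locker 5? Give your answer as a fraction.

4/15

Condition on the true location of the prize voucher.
If it is in locker 1 (prior 1/5): the attendant opened locker 1, so this case is ruled out; weight (1/5)·0 = 0.
If it is in any of lockers 2, 4, and 5 (prior 1/5 each): the attendant has 3 equally likely choices, so probability 1/3; weight (1/5)·(1/3) = 1/15 each.
If it is in locker 3 (prior 1/5): the attendant has 4 equally likely choices, so probability 1/4; weight (1/5)·(1/4) = 1/20.
The weights sum to 1/4.
So P(the prize voucher in locker 5 | the attendant opened locker 1) = (1/15) / (1/4) = 4/15.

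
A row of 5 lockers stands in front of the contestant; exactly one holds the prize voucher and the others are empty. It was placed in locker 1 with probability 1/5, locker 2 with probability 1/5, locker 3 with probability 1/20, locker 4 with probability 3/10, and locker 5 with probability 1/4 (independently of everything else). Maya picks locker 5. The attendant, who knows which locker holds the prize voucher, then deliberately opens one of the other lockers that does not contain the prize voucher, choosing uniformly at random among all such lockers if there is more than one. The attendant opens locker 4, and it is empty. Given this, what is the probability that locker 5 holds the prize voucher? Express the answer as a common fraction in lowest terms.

Condition on the true location of the prize voucher.
If it is in either of lockers 1 and 2 (prior 1/5 each): the attendant has 3 equally likely choices, so probability 1/3; weight (1/5)·(1/3) = 1/15 each.
If it is in locker 3 (prior 1/20): the attendant has 3 equally likely choices, so probability 1/3; weight (1/20)·(1/3) = 1/60.
If it is in locker 4 (prior 3/10): the attendant opened locker 4, so this case is ruled out; weight (3/10)·0 = 0.
If it is in locker 5 (prior 1/4): the attendant has 4 equally likely choices, so probability 1/4; weight (1/4)·(1/4) = 1/16.
The weights sum to 17/80.
So P(the prize voucher in locker 5 | the attendant opened locker 4) = (1/16) / (17/80) = 5/17.

5/17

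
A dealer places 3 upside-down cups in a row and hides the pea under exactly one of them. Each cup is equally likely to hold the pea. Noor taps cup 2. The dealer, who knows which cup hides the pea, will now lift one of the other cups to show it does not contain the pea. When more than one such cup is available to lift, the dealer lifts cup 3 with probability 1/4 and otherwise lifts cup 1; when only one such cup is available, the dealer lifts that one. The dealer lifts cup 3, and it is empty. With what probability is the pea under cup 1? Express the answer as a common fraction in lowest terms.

4/5

Consider each possible location of the pea in turn.
If it is under cup 1 (prior 1/3): only cup 3 is available, probability 1; weight (1/3)·1 = 1/3.
If it is under cup 2 (prior 1/3): cup 3 is available, opened with probability 1/4; weight (1/3)·(1/4) = 1/12.
If it is under cup 3 (prior 1/3): the dealer opened cup 3, so this case is ruled out; weight (1/3)·0 = 0.
The weights sum to 5/12.
So P(the pea under cup 1 | the dealer opened cup 3) = (1/3) / (5/12) = 4/5.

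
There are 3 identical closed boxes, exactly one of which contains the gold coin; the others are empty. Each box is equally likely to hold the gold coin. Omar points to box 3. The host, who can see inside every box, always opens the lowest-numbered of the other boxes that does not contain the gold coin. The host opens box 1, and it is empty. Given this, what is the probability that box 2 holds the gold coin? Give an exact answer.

Consider each possible location of the gold coin in turn.
If it is in box 1 (prior 1/3): the host opened box 1, so this case is ruled out; weight (1/3)·0 = 0.
If it is in either of boxes 2 and 3 (prior 1/3 each): box 1 is the lowest-numbered option available, probability 1; weight (1/3)·1 = 1/3 each.
The weights sum to 2/3.
So P(the gold coin in box 2 | the host opened box 1) = (1/3) / (2/3) = 1/2.

1/2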